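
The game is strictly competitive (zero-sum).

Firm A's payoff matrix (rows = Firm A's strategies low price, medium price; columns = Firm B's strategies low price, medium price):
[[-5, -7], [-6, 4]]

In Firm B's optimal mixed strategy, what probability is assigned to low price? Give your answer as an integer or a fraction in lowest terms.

Row minima are -7 and -6, so Firm A's maximin is -6; column maxima are -5 and 4, so Firm B's minimax is -5. These differ, so the equilibrium is in mixed strategies.
Let Firm B play low price with probability q. Firm A is indifferent when −5q − 7(1−q) = −6q + 4(1−q), giving q = 11/12.

11/12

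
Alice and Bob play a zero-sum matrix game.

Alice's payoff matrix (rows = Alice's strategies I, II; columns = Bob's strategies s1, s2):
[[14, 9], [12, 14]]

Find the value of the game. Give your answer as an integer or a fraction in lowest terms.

88/7

Row minima are 9 and 12, so Alice's maximin is 12; column maxima are 14 and 14, so Bob's minimax is 14. These differ, so the equilibrium is in mixed strategies.
Let Alice play I with probability p. Bob is indifferent when 14p + 12(1−p) = 9p + 14(1−p), giving p = 2/7.
Let Bob play s1 with probability q. Alice is indifferent when 14q + 9(1−q) = 12q + 14(1−q), giving q = 5/7.
The value is 14·(5/7) + (9)·(2/7) = 88/7.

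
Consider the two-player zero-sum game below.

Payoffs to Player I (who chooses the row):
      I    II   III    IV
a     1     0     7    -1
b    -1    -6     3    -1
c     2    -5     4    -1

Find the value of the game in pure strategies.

-1

Row minima: -1, -6, -5 → Player I's maximin is -1.
Column maxima: 2, 0, 7, -1 → Player II's minimax is -1.
They coincide at (a, IV), so the value is -1.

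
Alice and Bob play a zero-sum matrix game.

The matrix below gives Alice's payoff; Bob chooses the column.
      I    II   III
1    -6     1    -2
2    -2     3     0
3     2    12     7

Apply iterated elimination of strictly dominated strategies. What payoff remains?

Row 2 is strictly dominated by row 3 (2>-2, 12>3, 7>0); eliminate 2.
Row 1 is strictly dominated by row 3 (2>-6, 12>1, 7>-2); eliminate 1.
Column II is strictly dominated by I for Bob (2<12); eliminate II.
Column III is strictly dominated by I for Bob (2<7); eliminate III.
Only (3, I) remains, with payoff 2.

2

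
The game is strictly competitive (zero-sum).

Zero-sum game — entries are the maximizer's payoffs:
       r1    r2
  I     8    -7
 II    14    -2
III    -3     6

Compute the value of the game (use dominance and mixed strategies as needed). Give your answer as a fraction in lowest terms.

Row I is strictly dominated by row II, so the maximizer never plays it.
The remaining 2×2 game on (II, III) × (r1, r2) has no saddle point. Let the maximizer play II with probability p; indifference gives 14p − 3(1−p) = −2p + 6(1−p), so p = 9/25.
Similarly the minimizer's optimal q on r1 is 8/25, and the value is 14·(8/25) + (-2)·(17/25) = 78/25.

78/25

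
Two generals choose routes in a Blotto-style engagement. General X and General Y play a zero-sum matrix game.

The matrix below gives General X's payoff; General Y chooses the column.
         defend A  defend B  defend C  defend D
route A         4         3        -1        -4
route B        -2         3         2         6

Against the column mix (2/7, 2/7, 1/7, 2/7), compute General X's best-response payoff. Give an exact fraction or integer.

16/7

route A: (4)·(2/7) + (3)·(2/7) + (-1)·(1/7) + (-4)·(2/7) = 5/7.
route B: (-2)·(2/7) + (3)·(2/7) + (2)·(1/7) + (6)·(2/7) = 16/7.
The best pure response is route B with expected payoff 16/7.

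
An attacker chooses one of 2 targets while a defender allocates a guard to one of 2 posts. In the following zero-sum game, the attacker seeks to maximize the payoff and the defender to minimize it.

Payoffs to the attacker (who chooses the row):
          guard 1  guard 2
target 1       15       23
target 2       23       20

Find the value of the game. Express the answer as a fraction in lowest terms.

Row minima are 15 and 20, so the attacker's maximin is 20; column maxima are 23 and 23, so the defender's minimax is 23. These differ, so the equilibrium is in mixed strategies.
Let the attacker play target 1 with probability p. The defender is indifferent when 15p + 23(1−p) = 23p + 20(1−p), giving p = 3/11.
Let the defender play guard 1 with probability q. The attacker is indifferent when 15q + 23(1−q) = 23q + 20(1−q), giving q = 3/11.
The value is 15·(3/11) + (23)·(8/11) = 229/11.

229/11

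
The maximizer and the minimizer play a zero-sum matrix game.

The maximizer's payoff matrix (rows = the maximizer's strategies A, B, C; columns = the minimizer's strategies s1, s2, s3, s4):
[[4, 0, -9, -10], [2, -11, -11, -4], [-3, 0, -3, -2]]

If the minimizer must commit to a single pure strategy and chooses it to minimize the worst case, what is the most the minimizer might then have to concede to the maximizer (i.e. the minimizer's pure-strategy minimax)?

The worst case (largest entry) in each column is s1: 4, s2: 0, s3: -3, s4: -2.
The best (smallest) of these is -3.

-3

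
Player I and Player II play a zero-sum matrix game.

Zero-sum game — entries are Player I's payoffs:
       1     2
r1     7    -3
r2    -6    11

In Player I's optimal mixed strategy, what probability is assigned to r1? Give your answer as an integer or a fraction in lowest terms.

17/27

Row minima are -3 and -6, so Player I's maximin is -3; column maxima are 7 and 11, so Player II's minimax is 7. These differ, so the equilibrium is in mixed strategies.
Let Player I play r1 with probability p. Player II is indifferent when 7p − 6(1−p) = −3p + 11(1−p), giving p = 17/27.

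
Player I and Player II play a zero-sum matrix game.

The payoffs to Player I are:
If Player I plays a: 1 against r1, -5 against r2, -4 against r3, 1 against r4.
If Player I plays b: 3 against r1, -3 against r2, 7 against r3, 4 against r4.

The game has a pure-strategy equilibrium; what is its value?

-3

Row minima: -5, -3 → Player I's maximin is -3.
Column maxima: 3, -3, 7, 4 → Player II's minimax is -3.
They coincide at (b, r2), so the value is -3.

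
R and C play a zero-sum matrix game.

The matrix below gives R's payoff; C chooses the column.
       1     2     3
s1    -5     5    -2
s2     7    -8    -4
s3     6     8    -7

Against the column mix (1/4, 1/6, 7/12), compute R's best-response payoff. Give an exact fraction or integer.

-5/4

s1: (-5)·(1/4) + (5)·(1/6) + (-2)·(7/12) = -19/12.
s2: (7)·(1/4) + (-8)·(1/6) + (-4)·(7/12) = -23/12.
s3: (6)·(1/4) + (8)·(1/6) + (-7)·(7/12) = -5/4.
The best pure response is s3 with expected payoff -5/4.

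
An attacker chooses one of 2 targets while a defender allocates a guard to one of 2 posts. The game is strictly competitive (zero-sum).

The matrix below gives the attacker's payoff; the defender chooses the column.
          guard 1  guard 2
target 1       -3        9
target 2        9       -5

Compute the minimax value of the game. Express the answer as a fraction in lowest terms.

Row minima are -3 and -5, so the attacker's maximin is -3; column maxima are 9 and 9, so the defender's minimax is 9. These differ, so the equilibrium is in mixed strategies.
Let the attacker play target 1 with probability p. The defender is indifferent when −3p + 9(1−p) = 9p − 5(1−p), giving p = 7/13.
Let the defender play guard 1 with probability q. The attacker is indifferent when −3q + 9(1−q) = 9q − 5(1−q), giving q = 7/13.
The value is -3·(7/13) + (9)·(6/13) = 33/13.

33/13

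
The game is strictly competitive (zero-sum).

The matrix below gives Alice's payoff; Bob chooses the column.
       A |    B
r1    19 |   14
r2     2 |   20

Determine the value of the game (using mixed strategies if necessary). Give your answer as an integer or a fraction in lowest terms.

352/23

Row minima are 14 and 2, so Alice's maximin is 14; column maxima are 19 and 20, so Bob's minimax is 19. These differ, so the equilibrium is in mixed strategies.
Let Alice play r1 with probability p. Bob is indifferent when 19p + 2(1−p) = 14p + 20(1−p), giving p = 18/23.
Let Bob play A with probability q. Alice is indifferent when 19q + 14(1−q) = 2q + 20(1−q), giving q = 6/23.
The value is 19·(6/23) + (14)·(17/23) = 352/23.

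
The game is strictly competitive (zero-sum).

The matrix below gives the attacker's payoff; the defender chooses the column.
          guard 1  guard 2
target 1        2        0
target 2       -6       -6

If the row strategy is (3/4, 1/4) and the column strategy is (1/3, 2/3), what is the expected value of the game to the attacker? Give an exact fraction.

Against (1/3, 2/3), each row's expected payoff is target 1: 2/3; target 2: -6.
Taking the (3/4, 1/4)-weighted average: (3/4)·(2/3) + (1/4)·(-6) = -1.

-1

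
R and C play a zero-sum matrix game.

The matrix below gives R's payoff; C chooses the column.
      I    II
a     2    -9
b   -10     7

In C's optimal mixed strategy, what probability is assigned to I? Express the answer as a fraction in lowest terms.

Row minima are -9 and -10, so R's maximin is -9; column maxima are 2 and 7, so C's minimax is 2. These differ, so the equilibrium is in mixed strategies.
Let C play I with probability q. R is indifferent when 2q − 9(1−q) = −10q + 7(1−q), giving q = 4/7.

4/7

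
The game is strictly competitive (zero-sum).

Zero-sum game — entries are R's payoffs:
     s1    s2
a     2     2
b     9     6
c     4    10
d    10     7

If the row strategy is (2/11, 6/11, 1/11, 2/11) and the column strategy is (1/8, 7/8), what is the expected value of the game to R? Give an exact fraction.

265/44

Against (1/8, 7/8), each row's expected payoff is a: 2; b: 51/8; c: 37/4; d: 59/8.
Taking the (2/11, 6/11, 1/11, 2/11)-weighted average: (2/11)·(2) + (6/11)·(51/8) + (1/11)·(37/4) + (2/11)·(59/8) = 265/44.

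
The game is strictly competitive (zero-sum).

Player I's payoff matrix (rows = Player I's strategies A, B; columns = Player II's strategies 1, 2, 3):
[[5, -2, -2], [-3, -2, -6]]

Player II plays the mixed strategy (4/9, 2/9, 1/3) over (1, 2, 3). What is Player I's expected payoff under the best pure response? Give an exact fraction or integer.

10/9

A: (5)·(4/9) + (-2)·(2/9) + (-2)·(1/3) = 10/9.
B: (-3)·(4/9) + (-2)·(2/9) + (-6)·(1/3) = -34/9.
The best pure response is A with expected payoff 10/9.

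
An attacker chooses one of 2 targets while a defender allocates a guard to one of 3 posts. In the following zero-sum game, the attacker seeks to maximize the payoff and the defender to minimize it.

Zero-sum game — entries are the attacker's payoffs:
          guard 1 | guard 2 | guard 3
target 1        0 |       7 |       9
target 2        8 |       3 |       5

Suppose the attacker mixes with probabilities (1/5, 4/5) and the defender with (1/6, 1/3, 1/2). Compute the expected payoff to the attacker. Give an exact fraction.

Against (1/6, 1/3, 1/2), each row's expected payoff is target 1: 41/6; target 2: 29/6.
Taking the (1/5, 4/5)-weighted average: (1/5)·(41/6) + (4/5)·(29/6) = 157/30.

157/30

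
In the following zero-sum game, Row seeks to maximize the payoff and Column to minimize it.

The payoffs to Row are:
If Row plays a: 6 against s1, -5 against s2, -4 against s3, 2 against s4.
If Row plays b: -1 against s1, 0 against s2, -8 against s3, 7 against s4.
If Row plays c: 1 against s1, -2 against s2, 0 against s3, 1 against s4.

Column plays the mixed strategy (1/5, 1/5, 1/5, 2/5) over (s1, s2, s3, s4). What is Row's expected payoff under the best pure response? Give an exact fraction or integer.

a: (6)·(1/5) + (-5)·(1/5) + (-4)·(1/5) + (2)·(2/5) = 1/5.
b: (-1)·(1/5) + (0)·(1/5) + (-8)·(1/5) + (7)·(2/5) = 1.
c: (1)·(1/5) + (-2)·(1/5) + (0)·(1/5) + (1)·(2/5) = 1/5.
The best pure response is b with expected payoff 1.

1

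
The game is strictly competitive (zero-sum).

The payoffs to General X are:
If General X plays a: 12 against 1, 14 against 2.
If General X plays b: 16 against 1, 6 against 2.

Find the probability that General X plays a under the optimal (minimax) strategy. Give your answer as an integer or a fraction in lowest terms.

Row minima are 12 and 6, so General X's maximin is 12; column maxima are 16 and 14, so General Y's minimax is 14. These differ, so the equilibrium is in mixed strategies.
Let General X play a with probability p. General Y is indifferent when 12p + 16(1−p) = 14p + 6(1−p), giving p = 5/6.

5/6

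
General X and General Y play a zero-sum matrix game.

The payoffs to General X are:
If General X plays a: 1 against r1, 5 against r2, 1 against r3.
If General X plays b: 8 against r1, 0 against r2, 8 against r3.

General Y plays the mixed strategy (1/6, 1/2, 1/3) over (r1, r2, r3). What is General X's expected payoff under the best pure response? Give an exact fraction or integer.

4

a: (1)·(1/6) + (5)·(1/2) + (1)·(1/3) = 3.
b: (8)·(1/6) + (0)·(1/2) + (8)·(1/3) = 4.
The best pure response is b with expected payoff 4.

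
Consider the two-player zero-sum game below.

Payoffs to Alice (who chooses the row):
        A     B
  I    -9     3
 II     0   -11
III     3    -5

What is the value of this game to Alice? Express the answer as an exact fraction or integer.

-9/5

Row II is strictly dominated by row III, so Alice never plays it.
The remaining 2×2 game on (I, III) × (A, B) has no saddle point. Let Alice play I with probability p; indifference gives −9p + 3(1−p) = 3p − 5(1−p), so p = 2/5.
Similarly Bob's optimal q on A is 2/5, and the value is -9·(2/5) + (3)·(3/5) = -9/5.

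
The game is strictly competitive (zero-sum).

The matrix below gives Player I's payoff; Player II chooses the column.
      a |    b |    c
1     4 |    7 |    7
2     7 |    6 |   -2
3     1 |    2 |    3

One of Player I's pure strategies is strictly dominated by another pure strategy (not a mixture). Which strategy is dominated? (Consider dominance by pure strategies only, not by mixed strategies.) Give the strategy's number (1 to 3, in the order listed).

Compare 3 with 1: 4 > 1, 7 > 2, 7 > 3.
So 1 strictly dominates 3 for Player I; 3 is strictly dominated.

3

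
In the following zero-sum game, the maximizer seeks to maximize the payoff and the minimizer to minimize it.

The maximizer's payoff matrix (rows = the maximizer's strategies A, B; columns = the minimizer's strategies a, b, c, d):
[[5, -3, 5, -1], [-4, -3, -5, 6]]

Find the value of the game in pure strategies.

-3

Row minima: -3, -5 → the maximizer's maximin is -3.
Column maxima: 5, -3, 5, 6 → the minimizer's minimax is -3.
They coincide at (A, b), so the value is -3.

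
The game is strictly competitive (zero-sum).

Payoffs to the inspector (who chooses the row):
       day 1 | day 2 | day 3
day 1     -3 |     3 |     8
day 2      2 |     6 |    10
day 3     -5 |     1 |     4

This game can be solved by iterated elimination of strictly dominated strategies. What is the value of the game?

Column day 2 is strictly dominated by day 1 for the inspectee (-3<3, 2<6, -5<1); eliminate day 2.
Row day 1 is strictly dominated by row day 2 (2>-3, 10>8); eliminate day 1.
Row day 3 is strictly dominated by row day 2 (2>-5, 10>4); eliminate day 3.
Column day 3 is strictly dominated by day 1 for the inspectee (2<10); eliminate day 3.
Only (day 2, day 1) remains, with payoff 2.

2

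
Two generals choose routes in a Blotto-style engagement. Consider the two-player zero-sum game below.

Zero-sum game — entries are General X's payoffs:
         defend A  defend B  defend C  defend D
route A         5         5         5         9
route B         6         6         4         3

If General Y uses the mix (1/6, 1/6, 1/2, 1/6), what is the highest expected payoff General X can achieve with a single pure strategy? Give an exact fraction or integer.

17/3

route A: (5)·(1/6) + (5)·(1/6) + (5)·(1/2) + (9)·(1/6) = 17/3.
route B: (6)·(1/6) + (6)·(1/6) + (4)·(1/2) + (3)·(1/6) = 9/2.
The best pure response is route A with expected payoff 17/3.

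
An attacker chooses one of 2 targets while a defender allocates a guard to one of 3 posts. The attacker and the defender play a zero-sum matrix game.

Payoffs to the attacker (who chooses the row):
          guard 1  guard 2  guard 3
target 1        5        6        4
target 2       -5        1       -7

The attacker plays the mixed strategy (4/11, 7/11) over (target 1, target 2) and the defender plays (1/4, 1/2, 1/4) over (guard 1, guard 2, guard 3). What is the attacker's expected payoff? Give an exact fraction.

7/22

Against (1/4, 1/2, 1/4), each row's expected payoff is target 1: 21/4; target 2: -5/2.
Taking the (4/11, 7/11)-weighted average: (4/11)·(21/4) + (7/11)·(-5/2) = 7/22.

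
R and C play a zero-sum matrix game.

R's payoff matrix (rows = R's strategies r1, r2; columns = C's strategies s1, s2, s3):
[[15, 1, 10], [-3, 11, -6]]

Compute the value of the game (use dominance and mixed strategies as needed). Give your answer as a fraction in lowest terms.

58/13

Column s1 is strictly dominated by s3 for C (it gives R more in every row).
The remaining 2×2 game on (r1, r2) × (s2, s3) has no saddle point. Let R play r1 with probability p; indifference gives p + 11(1−p) = 10p − 6(1−p), so p = 17/26.
Similarly C's optimal q on s2 is 8/13, and the value is 1·(8/13) + (10)·(5/13) = 58/13.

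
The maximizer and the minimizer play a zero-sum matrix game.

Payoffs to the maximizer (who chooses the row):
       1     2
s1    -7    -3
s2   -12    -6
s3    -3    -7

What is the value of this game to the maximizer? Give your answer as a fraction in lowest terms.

Row s2 is strictly dominated by row s1, so the maximizer never plays it.
The remaining 2×2 game on (s1, s3) × (1, 2) has no saddle point. Let the maximizer play s1 with probability p; indifference gives −7p − 3(1−p) = −3p − 7(1−p), so p = 1/2.
Similarly the minimizer's optimal q on 1 is 1/2, and the value is -7·(1/2) + (-3)·(1/2) = -5.

-5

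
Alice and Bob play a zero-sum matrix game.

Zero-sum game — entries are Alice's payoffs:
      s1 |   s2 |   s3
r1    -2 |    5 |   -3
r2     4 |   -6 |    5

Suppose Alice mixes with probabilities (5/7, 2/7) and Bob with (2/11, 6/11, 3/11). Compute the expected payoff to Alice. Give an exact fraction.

Against (2/11, 6/11, 3/11), each row's expected payoff is r1: 17/11; r2: -13/11.
Taking the (5/7, 2/7)-weighted average: (5/7)·(17/11) + (2/7)·(-13/11) = 59/77.

59/77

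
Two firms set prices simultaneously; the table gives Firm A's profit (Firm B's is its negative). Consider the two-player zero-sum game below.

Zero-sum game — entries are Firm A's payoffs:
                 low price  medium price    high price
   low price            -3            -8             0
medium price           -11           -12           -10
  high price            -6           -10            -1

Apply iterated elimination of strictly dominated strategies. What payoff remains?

-8

Row medium price is strictly dominated by row low price (-3>-11, -8>-12, 0>-10); eliminate medium price.
Column high price is strictly dominated by low price for Firm B (-3<0, -6<-1); eliminate high price.
Row high price is strictly dominated by row low price (-3>-6, -8>-10); eliminate high price.
Column low price is strictly dominated by medium price for Firm B (-8<-3); eliminate low price.
Only (low price, medium price) remains, with payoff -8.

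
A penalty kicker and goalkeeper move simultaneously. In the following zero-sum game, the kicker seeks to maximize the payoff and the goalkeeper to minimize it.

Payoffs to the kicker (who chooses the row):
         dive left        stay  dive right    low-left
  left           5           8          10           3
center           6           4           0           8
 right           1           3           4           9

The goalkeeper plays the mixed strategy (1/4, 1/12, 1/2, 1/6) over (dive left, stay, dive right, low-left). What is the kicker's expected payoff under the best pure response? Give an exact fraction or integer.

left: (5)·(1/4) + (8)·(1/12) + (10)·(1/2) + (3)·(1/6) = 89/12.
center: (6)·(1/4) + (4)·(1/12) + (0)·(1/2) + (8)·(1/6) = 19/6.
right: (1)·(1/4) + (3)·(1/12) + (4)·(1/2) + (9)·(1/6) = 4.
The best pure response is left with expected payoff 89/12.

89/12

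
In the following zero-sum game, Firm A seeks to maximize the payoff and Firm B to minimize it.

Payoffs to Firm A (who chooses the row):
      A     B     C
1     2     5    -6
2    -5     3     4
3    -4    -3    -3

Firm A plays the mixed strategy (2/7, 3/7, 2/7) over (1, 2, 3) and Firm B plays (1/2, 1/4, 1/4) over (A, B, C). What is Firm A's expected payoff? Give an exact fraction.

Against (1/2, 1/4, 1/4), each row's expected payoff is 1: 3/4; 2: -3/4; 3: -7/2.
Taking the (2/7, 3/7, 2/7)-weighted average: (2/7)·(3/4) + (3/7)·(-3/4) + (2/7)·(-7/2) = -31/28.

-31/28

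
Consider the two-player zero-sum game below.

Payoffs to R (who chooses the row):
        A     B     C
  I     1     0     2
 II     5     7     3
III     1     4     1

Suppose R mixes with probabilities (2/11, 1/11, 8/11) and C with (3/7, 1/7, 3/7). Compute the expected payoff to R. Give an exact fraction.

Against (3/7, 1/7, 3/7), each row's expected payoff is I: 9/7; II: 31/7; III: 10/7.
Taking the (2/11, 1/11, 8/11)-weighted average: (2/11)·(9/7) + (1/11)·(31/7) + (8/11)·(10/7) = 129/77.

129/77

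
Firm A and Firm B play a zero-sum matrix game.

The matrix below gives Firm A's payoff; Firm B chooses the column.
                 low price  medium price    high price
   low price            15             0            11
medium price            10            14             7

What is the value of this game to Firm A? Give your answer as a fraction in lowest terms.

Column low price is strictly dominated by high price for Firm B (it gives Firm A more in every row).
The remaining 2×2 game on (low price, medium price) × (medium price, high price) has no saddle point. Let Firm A play low price with probability p; indifference gives 14(1−p) = 11p + 7(1−p), so p = 7/18.
Similarly Firm B's optimal q on medium price is 2/9, and the value is 0·(2/9) + (11)·(7/9) = 77/9.

77/9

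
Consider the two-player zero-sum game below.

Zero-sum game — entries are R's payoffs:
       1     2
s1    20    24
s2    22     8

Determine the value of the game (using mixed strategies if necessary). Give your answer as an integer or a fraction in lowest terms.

Row minima are 20 and 8, so R's maximin is 20; column maxima are 22 and 24, so C's minimax is 22. These differ, so the equilibrium is in mixed strategies.
Let R play s1 with probability p. C is indifferent when 20p + 22(1−p) = 24p + 8(1−p), giving p = 7/9.
Let C play 1 with probability q. R is indifferent when 20q + 24(1−q) = 22q + 8(1−q), giving q = 8/9.
The value is 20·(8/9) + (24)·(1/9) = 184/9.

184/9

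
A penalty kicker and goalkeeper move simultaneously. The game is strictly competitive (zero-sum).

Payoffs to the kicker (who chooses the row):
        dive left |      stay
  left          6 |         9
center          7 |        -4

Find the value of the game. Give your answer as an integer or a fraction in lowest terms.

Row minima are 6 and -4, so the kicker's maximin is 6; column maxima are 7 and 9, so the goalkeeper's minimax is 7. These differ, so the equilibrium is in mixed strategies.
Let the kicker play left with probability p. The goalkeeper is indifferent when 6p + 7(1−p) = 9p − 4(1−p), giving p = 11/14.
Let the goalkeeper play dive left with probability q. The kicker is indifferent when 6q + 9(1−q) = 7q − 4(1−q), giving q = 13/14.
The value is 6·(13/14) + (9)·(1/14) = 87/14.

87/14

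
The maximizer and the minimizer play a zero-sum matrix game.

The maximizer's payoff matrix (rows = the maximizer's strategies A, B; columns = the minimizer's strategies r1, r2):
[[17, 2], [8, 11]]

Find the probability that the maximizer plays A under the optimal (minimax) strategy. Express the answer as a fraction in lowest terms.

1/6

Row minima are 2 and 8, so the maximizer's maximin is 8; column maxima are 17 and 11, so the minimizer's minimax is 11. These differ, so the equilibrium is in mixed strategies.
Let the maximizer play A with probability p. The minimizer is indifferent when 17p + 8(1−p) = 2p + 11(1−p), giving p = 1/6.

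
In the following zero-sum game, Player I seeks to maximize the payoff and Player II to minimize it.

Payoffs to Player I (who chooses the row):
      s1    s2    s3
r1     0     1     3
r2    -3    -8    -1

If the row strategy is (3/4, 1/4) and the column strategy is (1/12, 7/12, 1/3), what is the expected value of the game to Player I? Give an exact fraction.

Against (1/12, 7/12, 1/3), each row's expected payoff is r1: 19/12; r2: -21/4.
Taking the (3/4, 1/4)-weighted average: (3/4)·(19/12) + (1/4)·(-21/4) = -1/8.

-1/8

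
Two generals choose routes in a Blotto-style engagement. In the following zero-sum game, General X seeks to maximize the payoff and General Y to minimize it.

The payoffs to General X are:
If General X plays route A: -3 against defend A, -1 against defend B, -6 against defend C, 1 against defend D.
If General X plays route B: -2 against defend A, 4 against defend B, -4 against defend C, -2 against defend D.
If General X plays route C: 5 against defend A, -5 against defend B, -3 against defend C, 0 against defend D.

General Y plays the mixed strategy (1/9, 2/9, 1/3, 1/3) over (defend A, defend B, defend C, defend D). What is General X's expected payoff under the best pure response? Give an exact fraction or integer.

-4/3

route A: (-3)·(1/9) + (-1)·(2/9) + (-6)·(1/3) + (1)·(1/3) = -20/9.
route B: (-2)·(1/9) + (4)·(2/9) + (-4)·(1/3) + (-2)·(1/3) = -4/3.
route C: (5)·(1/9) + (-5)·(2/9) + (-3)·(1/3) + (0)·(1/3) = -14/9.
The best pure response is route B with expected payoff -4/3.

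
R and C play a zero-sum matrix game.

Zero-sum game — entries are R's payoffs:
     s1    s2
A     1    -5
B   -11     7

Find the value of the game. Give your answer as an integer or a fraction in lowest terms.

Row minima are -5 and -11, so R's maximin is -5; column maxima are 1 and 7, so C's minimax is 1. These differ, so the equilibrium is in mixed strategies.
Let R play A with probability p. C is indifferent when p − 11(1−p) = −5p + 7(1−p), giving p = 3/4.
Let C play s1 with probability q. R is indifferent when q − 5(1−q) = −11q + 7(1−q), giving q = 1/2.
The value is 1·(1/2) + (-5)·(1/2) = -2.

-2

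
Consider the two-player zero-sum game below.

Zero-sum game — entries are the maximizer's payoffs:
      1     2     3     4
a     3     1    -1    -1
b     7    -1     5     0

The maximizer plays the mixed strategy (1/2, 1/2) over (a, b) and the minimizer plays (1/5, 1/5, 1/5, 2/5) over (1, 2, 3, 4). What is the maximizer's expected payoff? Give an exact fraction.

Against (1/5, 1/5, 1/5, 2/5), each row's expected payoff is a: 1/5; b: 11/5.
Taking the (1/2, 1/2)-weighted average: (1/2)·(1/5) + (1/2)·(11/5) = 6/5.

6/5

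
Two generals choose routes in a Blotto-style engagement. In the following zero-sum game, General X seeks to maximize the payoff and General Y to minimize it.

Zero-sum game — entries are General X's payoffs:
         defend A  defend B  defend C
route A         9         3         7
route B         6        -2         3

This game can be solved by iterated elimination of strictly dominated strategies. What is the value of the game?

3

Row route B is strictly dominated by row route A (9>6, 3>-2, 7>3); eliminate route B.
Column defend A is strictly dominated by defend B for General Y (3<9); eliminate defend A.
Column defend C is strictly dominated by defend B for General Y (3<7); eliminate defend C.
Only (route A, defend B) remains, with payoff 3.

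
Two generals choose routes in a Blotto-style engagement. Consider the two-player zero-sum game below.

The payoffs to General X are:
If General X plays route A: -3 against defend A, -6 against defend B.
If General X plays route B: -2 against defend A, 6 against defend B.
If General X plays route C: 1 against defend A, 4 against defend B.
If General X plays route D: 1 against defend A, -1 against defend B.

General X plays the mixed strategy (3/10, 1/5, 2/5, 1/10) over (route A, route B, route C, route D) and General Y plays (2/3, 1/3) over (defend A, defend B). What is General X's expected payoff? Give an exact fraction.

-7/30

Against (2/3, 1/3), each row's expected payoff is route A: -4; route B: 2/3; route C: 2; route D: 1/3.
Taking the (3/10, 1/5, 2/5, 1/10)-weighted average: (3/10)·(-4) + (1/5)·(2/3) + (2/5)·(2) + (1/10)·(1/3) = -7/30.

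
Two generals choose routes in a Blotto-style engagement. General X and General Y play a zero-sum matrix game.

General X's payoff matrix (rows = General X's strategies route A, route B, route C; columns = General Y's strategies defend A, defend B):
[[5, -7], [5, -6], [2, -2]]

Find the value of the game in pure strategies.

Row minima: -7, -6, -2 → General X's maximin is -2.
Column maxima: 5, -2 → General Y's minimax is -2.
They coincide at (route C, defend B), so the value is -2.

-2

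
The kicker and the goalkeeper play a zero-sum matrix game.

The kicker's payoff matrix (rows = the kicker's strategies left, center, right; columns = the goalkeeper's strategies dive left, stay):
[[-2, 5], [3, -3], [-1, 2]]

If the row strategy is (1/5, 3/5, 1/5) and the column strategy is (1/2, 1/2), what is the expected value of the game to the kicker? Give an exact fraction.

2/5

Against (1/2, 1/2), each row's expected payoff is left: 3/2; center: 0; right: 1/2.
Taking the (1/5, 3/5, 1/5)-weighted average: (1/5)·(3/2) + (3/5)·(0) + (1/5)·(1/2) = 2/5.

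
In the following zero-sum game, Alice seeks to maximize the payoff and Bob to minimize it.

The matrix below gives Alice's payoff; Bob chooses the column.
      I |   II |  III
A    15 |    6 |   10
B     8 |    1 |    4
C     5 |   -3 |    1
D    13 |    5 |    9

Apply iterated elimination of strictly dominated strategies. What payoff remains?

6

Row D is strictly dominated by row A (15>13, 6>5, 10>9); eliminate D.
Row B is strictly dominated by row A (15>8, 6>1, 10>4); eliminate B.
Row C is strictly dominated by row A (15>5, 6>-3, 10>1); eliminate C.
Column I is strictly dominated by II for Bob (6<15); eliminate I.
Column III is strictly dominated by II for Bob (6<10); eliminate III.
Only (A, II) remains, with payoff 6.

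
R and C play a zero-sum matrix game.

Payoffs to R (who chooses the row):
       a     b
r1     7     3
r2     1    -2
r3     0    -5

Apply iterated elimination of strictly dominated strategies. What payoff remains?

Column a is strictly dominated by b for C (3<7, -2<1, -5<0); eliminate a.
Row r2 is strictly dominated by row r1 (3>-2); eliminate r2.
Row r3 is strictly dominated by row r1 (3>-5); eliminate r3.
Only (r1, b) remains, with payoff 3.

3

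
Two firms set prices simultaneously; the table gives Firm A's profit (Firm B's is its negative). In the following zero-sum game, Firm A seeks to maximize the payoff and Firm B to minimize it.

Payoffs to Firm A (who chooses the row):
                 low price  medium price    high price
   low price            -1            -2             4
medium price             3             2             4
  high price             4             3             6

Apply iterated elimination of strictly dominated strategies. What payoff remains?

3

Column high price is strictly dominated by low price for Firm B (-1<4, 3<4, 4<6); eliminate high price.
Column low price is strictly dominated by medium price for Firm B (-2<-1, 2<3, 3<4); eliminate low price.
Row low price is strictly dominated by row medium price (2>-2); eliminate low price.
Row medium price is strictly dominated by row high price (3>2); eliminate medium price.
Only (high price, medium price) remains, with payoff 3.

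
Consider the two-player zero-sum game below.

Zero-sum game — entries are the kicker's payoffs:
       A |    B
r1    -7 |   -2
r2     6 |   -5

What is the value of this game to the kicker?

-47/16

Row minima are -7 and -5, so the kicker's maximin is -5; column maxima are 6 and -2, so the goalkeeper's minimax is -2. These differ, so the equilibrium is in mixed strategies.
Let the kicker play r1 with probability p. The goalkeeper is indifferent when −7p + 6(1−p) = −2p − 5(1−p), giving p = 11/16.
Let the goalkeeper play A with probability q. The kicker is indifferent when −7q − 2(1−q) = 6q − 5(1−q), giving q = 3/16.
The value is -7·(3/16) + (-2)·(13/16) = -47/16.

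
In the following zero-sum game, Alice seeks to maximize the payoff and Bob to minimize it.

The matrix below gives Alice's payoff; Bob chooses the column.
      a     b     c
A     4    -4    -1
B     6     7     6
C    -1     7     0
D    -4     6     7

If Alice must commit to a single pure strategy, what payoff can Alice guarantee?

6

The worst-case payoff for each row is A: -4, B: 6, C: -1, D: -4.
The best of these is 6.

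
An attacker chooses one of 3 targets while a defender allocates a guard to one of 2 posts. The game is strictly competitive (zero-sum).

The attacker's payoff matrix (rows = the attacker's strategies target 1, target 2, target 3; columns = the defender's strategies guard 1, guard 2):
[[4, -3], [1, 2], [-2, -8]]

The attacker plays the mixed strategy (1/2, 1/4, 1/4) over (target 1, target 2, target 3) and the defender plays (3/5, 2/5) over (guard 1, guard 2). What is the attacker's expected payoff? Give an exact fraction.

Against (3/5, 2/5), each row's expected payoff is target 1: 6/5; target 2: 7/5; target 3: -22/5.
Taking the (1/2, 1/4, 1/4)-weighted average: (1/2)·(6/5) + (1/4)·(7/5) + (1/4)·(-22/5) = -3/20.

-3/20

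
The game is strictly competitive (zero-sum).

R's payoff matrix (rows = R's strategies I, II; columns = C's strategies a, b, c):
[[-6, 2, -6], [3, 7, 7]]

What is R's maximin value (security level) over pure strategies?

The worst-case payoff for each row is I: -6, II: 3.
The best of these is 3.

3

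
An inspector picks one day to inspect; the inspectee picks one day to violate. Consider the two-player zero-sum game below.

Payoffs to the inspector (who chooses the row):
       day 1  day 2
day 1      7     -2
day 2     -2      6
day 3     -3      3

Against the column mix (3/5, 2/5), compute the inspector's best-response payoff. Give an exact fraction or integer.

day 1: (7)·(3/5) + (-2)·(2/5) = 17/5.
day 2: (-2)·(3/5) + (6)·(2/5) = 6/5.
day 3: (-3)·(3/5) + (3)·(2/5) = -3/5.
The best pure response is day 1 with expected payoff 17/5.

17/5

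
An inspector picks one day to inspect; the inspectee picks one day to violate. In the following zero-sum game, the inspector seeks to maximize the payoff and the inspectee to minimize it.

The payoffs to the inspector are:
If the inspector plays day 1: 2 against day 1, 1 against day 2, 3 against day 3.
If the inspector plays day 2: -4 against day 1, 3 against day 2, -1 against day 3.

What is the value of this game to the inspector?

5/4

Column day 3 is strictly dominated by day 1 for the inspectee (it gives the inspector more in every row).
The remaining 2×2 game on (day 1, day 2) × (day 1, day 2) has no saddle point. Let the inspector play day 1 with probability p; indifference gives 2p − 4(1−p) = p + 3(1−p), so p = 7/8.
Similarly the inspectee's optimal q on day 1 is 1/4, and the value is 2·(1/4) + (1)·(3/4) = 5/4.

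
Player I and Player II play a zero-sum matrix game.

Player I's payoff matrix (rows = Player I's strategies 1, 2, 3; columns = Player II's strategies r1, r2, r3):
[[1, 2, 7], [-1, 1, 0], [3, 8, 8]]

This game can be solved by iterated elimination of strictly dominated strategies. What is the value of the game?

Column r3 is strictly dominated by r1 for Player II (1<7, -1<0, 3<8); eliminate r3.
Row 1 is strictly dominated by row 3 (3>1, 8>2); eliminate 1.
Row 2 is strictly dominated by row 3 (3>-1, 8>1); eliminate 2.
Column r2 is strictly dominated by r1 for Player II (3<8); eliminate r2.
Only (3, r1) remains, with payoff 3.

3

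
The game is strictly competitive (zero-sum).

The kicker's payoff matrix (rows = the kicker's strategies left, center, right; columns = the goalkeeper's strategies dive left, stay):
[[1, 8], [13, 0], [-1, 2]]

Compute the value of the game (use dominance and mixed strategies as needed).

26/5

Row right is strictly dominated by row left, so the kicker never plays it.
The remaining 2×2 game on (left, center) × (dive left, stay) has no saddle point. Let the kicker play left with probability p; indifference gives p + 13(1−p) = 8p, so p = 13/20.
Similarly the goalkeeper's optimal q on dive left is 2/5, and the value is 1·(2/5) + (8)·(3/5) = 26/5.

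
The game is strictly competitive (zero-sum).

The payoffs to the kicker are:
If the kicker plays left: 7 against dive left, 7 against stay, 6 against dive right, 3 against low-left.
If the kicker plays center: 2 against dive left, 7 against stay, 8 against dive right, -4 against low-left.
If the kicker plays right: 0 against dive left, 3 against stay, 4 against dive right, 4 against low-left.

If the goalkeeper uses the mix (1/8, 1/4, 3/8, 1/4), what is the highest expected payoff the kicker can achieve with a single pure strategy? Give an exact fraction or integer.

left: (7)·(1/8) + (7)·(1/4) + (6)·(3/8) + (3)·(1/4) = 45/8.
center: (2)·(1/8) + (7)·(1/4) + (8)·(3/8) + (-4)·(1/4) = 4.
right: (0)·(1/8) + (3)·(1/4) + (4)·(3/8) + (4)·(1/4) = 13/4.
The best pure response is left with expected payoff 45/8.

45/8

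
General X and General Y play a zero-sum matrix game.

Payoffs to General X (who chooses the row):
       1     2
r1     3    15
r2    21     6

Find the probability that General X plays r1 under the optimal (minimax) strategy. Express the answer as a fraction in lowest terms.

5/9

Row minima are 3 and 6, so General X's maximin is 6; column maxima are 21 and 15, so General Y's minimax is 15. These differ, so the equilibrium is in mixed strategies.
Let General X play r1 with probability p. General Y is indifferent when 3p + 21(1−p) = 15p + 6(1−p), giving p = 5/9.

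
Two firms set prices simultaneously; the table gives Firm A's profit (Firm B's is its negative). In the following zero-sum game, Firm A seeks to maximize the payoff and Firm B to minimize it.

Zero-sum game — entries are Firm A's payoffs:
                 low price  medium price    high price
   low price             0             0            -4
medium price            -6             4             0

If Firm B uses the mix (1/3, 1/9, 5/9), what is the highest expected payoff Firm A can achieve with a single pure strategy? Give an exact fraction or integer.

-14/9

low price: (0)·(1/3) + (0)·(1/9) + (-4)·(5/9) = -20/9.
medium price: (-6)·(1/3) + (4)·(1/9) + (0)·(5/9) = -14/9.
The best pure response is medium price with expected payoff -14/9.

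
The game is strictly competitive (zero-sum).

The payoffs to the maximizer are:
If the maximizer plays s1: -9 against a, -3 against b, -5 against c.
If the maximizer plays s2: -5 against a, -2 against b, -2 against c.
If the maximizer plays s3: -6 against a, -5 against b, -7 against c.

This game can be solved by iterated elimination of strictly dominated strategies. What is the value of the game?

Row s1 is strictly dominated by row s2 (-5>-9, -2>-3, -2>-5); eliminate s1.
Row s3 is strictly dominated by row s2 (-5>-6, -2>-5, -2>-7); eliminate s3.
Column b is strictly dominated by a for the minimizer (-5<-2); eliminate b.
Column c is strictly dominated by a for the minimizer (-5<-2); eliminate c.
Only (s2, a) remains, with payoff -5.

-5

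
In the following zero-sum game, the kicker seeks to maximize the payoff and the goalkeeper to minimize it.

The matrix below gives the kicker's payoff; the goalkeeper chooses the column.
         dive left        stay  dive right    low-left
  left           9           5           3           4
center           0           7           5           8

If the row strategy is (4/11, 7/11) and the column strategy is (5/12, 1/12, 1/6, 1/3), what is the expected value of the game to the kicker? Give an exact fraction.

631/132

Against (5/12, 1/12, 1/6, 1/3), each row's expected payoff is left: 6; center: 49/12.
Taking the (4/11, 7/11)-weighted average: (4/11)·(6) + (7/11)·(49/12) = 631/132.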